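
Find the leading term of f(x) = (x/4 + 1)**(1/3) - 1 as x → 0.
x/12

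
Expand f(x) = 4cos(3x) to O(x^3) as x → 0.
4 - 18*x**2 + O(x**3)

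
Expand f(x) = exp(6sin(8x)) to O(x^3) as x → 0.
1 + 48*x + 1152*x**2 + O(x**3)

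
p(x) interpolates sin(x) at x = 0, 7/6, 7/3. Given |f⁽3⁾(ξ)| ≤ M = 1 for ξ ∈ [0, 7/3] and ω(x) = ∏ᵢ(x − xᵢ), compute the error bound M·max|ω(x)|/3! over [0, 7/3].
343*sqrt(3)/5832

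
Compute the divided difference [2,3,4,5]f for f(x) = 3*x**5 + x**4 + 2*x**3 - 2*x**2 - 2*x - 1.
391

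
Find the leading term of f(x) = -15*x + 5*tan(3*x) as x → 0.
45*x**3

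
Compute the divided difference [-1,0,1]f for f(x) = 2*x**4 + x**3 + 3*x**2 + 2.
5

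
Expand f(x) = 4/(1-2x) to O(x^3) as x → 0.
4 + 8*x + 16*x**2 + O(x**3)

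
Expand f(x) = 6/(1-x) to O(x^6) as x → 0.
6 + 6*x + 6*x**2 + 6*x**3 + 6*x**4 + 6*x**5 + O(x**6)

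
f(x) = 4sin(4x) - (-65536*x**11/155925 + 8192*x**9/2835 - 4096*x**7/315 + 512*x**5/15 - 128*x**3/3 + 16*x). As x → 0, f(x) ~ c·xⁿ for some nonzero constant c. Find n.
13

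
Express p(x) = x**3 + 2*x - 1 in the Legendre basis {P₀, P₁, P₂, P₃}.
-P₀ + (13/5)P₁ + (2/5)P₃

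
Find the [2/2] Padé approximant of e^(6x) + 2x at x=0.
(-21*x**2 + 2*x + 1)/(9*x**2 - 6*x + 1)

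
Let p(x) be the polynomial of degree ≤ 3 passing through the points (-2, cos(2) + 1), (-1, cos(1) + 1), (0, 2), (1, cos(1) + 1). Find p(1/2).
cos(2)/16 + 31/16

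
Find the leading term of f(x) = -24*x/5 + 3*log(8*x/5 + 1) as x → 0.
-96*x**2/25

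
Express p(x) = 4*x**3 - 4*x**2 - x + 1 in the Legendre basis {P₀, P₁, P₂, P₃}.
(-1/3)P₀ + (7/5)P₁ + (-8/3)P₂ + (8/5)P₃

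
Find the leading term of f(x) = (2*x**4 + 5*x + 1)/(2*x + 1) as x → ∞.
x**3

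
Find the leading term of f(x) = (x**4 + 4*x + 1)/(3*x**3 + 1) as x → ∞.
x/3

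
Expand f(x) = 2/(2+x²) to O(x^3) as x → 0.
1 - x**2/2 + O(x**3)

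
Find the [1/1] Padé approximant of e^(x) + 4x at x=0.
(49*x/10 + 1)/(1 - x/10)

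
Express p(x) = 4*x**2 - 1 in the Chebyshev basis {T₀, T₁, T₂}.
T₀ + (2)T₂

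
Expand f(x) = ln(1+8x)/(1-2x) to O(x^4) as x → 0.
8*x - 16*x**2 + 416*x**3/3 + O(x**4)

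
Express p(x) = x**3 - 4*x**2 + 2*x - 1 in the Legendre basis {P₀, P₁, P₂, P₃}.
(-7/3)P₀ + (13/5)P₁ + (-8/3)P₂ + (2/5)P₃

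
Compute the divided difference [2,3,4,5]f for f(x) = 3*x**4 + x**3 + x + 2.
43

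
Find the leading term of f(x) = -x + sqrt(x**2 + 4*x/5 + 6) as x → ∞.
2/5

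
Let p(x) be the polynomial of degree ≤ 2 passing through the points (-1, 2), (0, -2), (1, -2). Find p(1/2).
-5/2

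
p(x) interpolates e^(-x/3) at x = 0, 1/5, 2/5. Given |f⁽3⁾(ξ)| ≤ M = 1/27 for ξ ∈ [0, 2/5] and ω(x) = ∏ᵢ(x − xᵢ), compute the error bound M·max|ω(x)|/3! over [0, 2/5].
sqrt(3)/91125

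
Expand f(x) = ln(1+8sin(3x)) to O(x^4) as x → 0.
24*x - 288*x**2 + 4572*x**3 + O(x**4)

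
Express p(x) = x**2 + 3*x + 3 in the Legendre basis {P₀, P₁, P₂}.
(10/3)P₀ + (3)P₁ + (2/3)P₂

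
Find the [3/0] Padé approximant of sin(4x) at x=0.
-32*x**3/3 + 4*x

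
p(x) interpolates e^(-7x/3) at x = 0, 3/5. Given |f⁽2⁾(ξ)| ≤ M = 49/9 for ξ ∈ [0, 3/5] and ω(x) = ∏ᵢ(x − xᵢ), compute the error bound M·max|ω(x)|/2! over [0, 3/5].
49/200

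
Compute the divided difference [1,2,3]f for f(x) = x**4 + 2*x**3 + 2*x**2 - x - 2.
39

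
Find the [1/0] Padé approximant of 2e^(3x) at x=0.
6*x + 2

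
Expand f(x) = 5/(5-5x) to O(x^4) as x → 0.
1 + x + x**2 + x**3 + O(x**4)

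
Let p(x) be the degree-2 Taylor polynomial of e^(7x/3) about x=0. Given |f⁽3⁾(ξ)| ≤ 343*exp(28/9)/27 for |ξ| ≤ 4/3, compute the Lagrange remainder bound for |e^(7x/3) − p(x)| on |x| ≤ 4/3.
10976*exp(28/9)/2187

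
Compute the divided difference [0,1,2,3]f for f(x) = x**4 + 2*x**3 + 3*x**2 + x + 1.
8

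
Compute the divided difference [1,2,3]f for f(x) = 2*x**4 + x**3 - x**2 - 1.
55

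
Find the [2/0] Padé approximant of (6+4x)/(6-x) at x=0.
5*x**2/36 + 5*x/6 + 1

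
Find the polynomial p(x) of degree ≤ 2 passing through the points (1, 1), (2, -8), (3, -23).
4 - 3*x**2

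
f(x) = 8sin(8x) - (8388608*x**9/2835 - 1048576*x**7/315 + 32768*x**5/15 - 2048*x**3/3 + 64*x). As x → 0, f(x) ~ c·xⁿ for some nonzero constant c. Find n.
11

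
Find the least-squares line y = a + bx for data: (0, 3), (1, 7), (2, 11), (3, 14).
a = 16/5, b = 37/10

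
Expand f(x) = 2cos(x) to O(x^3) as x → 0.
2 - x**2 + O(x**3)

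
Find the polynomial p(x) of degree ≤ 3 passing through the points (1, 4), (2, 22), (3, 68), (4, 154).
2*x**3 + 2*x**2 - 2*x + 2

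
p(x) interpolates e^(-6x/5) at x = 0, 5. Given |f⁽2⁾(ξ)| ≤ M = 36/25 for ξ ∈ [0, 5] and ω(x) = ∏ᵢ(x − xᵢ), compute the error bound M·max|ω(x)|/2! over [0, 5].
9/2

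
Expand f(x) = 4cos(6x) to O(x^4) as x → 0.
4 - 72*x**2 + O(x**4)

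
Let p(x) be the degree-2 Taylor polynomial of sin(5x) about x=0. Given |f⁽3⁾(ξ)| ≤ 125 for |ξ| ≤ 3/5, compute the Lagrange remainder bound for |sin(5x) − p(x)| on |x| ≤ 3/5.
9/2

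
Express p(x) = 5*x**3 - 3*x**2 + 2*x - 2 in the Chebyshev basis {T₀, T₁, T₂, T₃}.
(-7/2)T₀ + (23/4)T₁ + (-3/2)T₂ + (5/4)T₃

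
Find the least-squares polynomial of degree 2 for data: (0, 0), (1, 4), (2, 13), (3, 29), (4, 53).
11/35 + (-23/70)x + (47/14)x²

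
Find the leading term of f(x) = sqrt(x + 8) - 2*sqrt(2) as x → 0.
sqrt(2)*x/8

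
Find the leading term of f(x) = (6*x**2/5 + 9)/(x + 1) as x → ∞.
6*x/5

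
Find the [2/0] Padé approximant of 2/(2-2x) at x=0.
x**2 + x + 1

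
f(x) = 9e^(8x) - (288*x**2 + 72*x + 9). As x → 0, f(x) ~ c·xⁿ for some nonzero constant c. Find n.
3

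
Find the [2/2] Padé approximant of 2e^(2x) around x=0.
(2*x**2/3 + 2*x + 2)/(x**2/3 - x + 1)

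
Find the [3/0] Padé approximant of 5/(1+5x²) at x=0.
5 - 25*x**2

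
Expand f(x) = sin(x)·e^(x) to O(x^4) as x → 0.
x + x**2 + x**3/3 + O(x**4)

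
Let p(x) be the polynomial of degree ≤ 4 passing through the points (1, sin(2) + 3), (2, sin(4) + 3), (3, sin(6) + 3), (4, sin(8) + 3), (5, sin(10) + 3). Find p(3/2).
35*sin(4)/32 - 5*sin(10)/128 - 35*sin(6)/64 + 7*sin(8)/32 + 35*sin(2)/128 + 3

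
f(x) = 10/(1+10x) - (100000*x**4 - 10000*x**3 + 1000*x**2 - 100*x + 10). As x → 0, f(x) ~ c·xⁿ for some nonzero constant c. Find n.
5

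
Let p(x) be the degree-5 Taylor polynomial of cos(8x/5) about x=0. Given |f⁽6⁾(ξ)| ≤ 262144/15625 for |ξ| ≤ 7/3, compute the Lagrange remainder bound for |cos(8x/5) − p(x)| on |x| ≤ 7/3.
1927561216/512578125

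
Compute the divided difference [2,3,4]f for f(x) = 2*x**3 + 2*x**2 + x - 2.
20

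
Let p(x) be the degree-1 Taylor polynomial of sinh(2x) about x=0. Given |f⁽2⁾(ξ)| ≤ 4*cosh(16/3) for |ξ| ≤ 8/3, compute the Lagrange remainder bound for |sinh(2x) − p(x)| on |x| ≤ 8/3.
128*cosh(16/3)/9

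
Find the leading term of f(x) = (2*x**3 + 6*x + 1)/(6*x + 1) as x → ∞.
x**2/3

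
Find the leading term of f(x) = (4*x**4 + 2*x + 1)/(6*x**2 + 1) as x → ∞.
2*x**2/3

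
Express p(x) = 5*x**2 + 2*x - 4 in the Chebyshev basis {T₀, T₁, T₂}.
(-3/2)T₀ + (2)T₁ + (5/2)T₂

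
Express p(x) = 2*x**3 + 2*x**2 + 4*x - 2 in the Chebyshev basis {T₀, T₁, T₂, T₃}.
-T₀ + (11/2)T₁ + T₂ + (1/2)T₃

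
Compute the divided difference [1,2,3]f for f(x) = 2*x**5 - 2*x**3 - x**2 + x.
167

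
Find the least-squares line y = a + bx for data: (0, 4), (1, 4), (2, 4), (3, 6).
a = 18/5, b = 3/5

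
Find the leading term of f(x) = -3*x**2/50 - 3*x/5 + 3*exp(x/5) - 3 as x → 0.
x**3/250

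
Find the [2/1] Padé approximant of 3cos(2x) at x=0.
3 - 6*x**2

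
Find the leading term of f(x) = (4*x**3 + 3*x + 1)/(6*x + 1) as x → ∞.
2*x**2/3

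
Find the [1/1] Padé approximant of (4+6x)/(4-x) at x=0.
(3*x/2 + 1)/(1 - x/4)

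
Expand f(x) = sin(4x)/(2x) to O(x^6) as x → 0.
2 - 16*x**2/3 + 64*x**4/15 + O(x**6)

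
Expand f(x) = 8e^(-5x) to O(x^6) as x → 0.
8 - 40*x + 100*x**2 - 500*x**3/3 + 625*x**4/3 - 625*x**5/3 + O(x**6)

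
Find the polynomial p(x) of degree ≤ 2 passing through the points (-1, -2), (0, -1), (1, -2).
-x**2 - 1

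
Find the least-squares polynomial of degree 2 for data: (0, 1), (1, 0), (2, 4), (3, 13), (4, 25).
29/35 + (-193/70)x + (31/14)x²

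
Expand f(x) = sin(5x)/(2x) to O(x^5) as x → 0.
5/2 - 125*x**2/12 + 625*x**4/48 + O(x**5)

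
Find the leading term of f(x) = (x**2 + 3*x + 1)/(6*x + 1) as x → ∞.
x/6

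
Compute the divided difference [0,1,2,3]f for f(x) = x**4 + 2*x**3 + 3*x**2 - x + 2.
8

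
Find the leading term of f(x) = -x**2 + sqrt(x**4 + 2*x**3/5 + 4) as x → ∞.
x/5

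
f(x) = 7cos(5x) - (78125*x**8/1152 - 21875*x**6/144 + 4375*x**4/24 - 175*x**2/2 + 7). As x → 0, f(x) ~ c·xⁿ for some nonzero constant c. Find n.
10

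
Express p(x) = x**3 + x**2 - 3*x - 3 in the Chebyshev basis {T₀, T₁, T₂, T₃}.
(-5/2)T₀ + (-9/4)T₁ + (1/2)T₂ + (1/4)T₃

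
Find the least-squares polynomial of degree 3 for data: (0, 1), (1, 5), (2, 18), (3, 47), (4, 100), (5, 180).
47/42 + (199/252)x + (145/84)x² + (19/18)x³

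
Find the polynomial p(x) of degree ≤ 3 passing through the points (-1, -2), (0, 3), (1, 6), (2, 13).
x**3 - x**2 + 3*x + 3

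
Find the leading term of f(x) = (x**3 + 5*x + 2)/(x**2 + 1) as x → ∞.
x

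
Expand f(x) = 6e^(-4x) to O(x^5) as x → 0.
6 - 24*x + 48*x**2 - 64*x**3 + 64*x**4 + O(x**5)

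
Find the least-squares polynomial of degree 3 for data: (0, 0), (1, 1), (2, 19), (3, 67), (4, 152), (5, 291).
-5/63 + (-95/27)x + (353/126)x² + (103/54)x³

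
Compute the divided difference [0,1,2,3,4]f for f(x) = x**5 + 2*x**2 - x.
10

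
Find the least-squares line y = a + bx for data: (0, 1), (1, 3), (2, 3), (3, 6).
a = 1, b = 3/2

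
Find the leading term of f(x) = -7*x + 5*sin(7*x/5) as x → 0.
-343*x**3/150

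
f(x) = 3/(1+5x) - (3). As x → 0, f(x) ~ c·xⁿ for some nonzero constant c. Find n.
1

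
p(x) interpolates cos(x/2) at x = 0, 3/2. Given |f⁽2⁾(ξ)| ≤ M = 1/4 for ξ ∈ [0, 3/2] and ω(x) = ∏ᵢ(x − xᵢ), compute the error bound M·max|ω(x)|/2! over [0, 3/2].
9/128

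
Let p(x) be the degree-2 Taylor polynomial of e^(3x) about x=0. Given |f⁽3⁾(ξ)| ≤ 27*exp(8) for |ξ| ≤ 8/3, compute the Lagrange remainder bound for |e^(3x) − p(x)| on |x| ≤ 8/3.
256*exp(8)/3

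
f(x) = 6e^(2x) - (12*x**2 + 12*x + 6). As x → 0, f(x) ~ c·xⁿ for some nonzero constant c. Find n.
3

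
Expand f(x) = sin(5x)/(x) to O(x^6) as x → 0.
5 - 125*x**2/6 + 625*x**4/24 + O(x**6)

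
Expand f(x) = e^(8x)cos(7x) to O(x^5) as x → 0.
1 + 8*x + 15*x**2/2 - 332*x**3/3 - 12319*x**4/24 + O(x**5)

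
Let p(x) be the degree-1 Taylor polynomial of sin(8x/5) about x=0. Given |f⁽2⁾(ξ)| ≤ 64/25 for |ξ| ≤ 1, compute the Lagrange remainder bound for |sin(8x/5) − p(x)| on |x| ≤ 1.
32/25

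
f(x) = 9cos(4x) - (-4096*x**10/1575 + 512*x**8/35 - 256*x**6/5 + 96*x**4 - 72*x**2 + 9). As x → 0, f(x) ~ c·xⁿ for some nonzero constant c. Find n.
12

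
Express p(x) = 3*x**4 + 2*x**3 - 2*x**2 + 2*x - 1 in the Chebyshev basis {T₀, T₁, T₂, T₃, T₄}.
(-7/8)T₀ + (7/2)T₁ + (1/2)T₂ + (1/2)T₃ + (3/8)T₄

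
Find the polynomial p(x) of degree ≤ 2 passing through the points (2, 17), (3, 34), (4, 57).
3*x**2 + 2*x + 1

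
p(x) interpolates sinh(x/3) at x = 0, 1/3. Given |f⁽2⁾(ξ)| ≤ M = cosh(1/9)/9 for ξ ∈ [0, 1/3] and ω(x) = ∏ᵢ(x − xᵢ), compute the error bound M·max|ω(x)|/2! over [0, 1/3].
cosh(1/9)/648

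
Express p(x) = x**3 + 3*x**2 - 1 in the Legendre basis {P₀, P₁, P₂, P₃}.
(3/5)P₁ + (2)P₂ + (2/5)P₃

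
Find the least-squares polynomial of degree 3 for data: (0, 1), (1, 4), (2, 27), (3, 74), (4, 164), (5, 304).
11/14 + (-41/84)x + (37/14)x² + (23/12)x³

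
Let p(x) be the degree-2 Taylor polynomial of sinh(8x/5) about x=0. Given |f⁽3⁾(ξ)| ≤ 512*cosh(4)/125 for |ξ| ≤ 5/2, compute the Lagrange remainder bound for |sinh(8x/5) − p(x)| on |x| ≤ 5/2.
32*cosh(4)/3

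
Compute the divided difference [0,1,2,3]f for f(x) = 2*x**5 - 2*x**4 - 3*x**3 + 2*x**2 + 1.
35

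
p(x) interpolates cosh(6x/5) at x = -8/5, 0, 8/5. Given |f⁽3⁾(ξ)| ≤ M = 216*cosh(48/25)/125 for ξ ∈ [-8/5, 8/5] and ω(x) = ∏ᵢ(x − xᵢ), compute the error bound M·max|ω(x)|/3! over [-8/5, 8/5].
4096*sqrt(3)*cosh(48/25)/15625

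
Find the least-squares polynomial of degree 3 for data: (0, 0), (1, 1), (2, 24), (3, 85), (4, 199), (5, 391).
-5/18 + (-1489/756)x + (62/63)x² + (325/108)x³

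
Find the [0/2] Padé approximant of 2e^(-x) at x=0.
2/(x**2/2 + x + 1)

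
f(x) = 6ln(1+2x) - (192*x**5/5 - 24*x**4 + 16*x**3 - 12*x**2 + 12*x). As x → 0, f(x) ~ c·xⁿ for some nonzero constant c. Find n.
6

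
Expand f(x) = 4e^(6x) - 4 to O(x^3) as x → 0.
24*x + 72*x**2 + O(x**3)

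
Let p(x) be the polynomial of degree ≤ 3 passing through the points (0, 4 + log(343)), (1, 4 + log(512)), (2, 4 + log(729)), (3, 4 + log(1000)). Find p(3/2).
4 + log(432*2**(7/8)*3**(3/8)*35**(13/16)/35)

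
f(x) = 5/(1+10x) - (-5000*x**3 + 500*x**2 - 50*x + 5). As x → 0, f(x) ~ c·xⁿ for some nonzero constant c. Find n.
4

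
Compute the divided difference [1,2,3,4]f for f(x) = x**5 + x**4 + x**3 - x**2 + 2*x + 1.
76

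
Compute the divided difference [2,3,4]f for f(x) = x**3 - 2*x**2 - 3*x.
7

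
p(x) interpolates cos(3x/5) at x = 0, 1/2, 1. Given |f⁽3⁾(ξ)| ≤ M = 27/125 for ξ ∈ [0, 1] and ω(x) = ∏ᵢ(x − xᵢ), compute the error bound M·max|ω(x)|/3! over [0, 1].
sqrt(3)/1000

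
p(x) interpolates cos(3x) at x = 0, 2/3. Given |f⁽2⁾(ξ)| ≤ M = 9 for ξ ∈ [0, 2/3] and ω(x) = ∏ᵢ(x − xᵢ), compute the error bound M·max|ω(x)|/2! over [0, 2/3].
1/2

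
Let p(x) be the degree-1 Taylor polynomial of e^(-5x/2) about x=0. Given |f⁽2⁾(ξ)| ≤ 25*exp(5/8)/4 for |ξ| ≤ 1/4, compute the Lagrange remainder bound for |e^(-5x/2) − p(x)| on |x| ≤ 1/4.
25*exp(5/8)/128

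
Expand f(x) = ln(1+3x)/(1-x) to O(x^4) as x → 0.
3*x - 3*x**2/2 + 15*x**3/2 + O(x**4)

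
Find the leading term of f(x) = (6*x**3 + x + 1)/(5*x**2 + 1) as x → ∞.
6*x/5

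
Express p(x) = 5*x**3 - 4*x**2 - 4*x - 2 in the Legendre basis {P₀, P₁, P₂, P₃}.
(-10/3)P₀ - P₁ + (-8/3)P₂ + (2)P₃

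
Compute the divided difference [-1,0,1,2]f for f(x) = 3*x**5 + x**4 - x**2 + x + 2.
17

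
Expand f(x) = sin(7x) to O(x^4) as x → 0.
7*x - 343*x**3/6 + O(x**4)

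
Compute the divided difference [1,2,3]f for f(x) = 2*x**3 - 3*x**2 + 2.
9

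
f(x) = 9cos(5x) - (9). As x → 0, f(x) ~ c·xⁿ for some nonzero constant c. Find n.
2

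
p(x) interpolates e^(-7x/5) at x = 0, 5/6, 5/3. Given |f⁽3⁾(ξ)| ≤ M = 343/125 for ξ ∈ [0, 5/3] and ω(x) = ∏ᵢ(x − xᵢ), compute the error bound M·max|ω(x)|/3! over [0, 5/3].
343*sqrt(3)/5832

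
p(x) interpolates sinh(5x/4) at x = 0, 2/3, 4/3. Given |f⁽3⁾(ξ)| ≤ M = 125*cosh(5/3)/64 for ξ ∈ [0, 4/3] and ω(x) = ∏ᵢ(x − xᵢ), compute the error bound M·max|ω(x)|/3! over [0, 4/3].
125*sqrt(3)*cosh(5/3)/5832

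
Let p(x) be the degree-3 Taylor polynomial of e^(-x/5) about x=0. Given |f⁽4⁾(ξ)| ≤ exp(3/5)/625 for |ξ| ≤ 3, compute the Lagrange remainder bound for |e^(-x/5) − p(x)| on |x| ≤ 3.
27*exp(3/5)/5000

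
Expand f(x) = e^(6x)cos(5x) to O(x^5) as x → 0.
1 + 6*x + 11*x**2/2 - 39*x**3 - 3479*x**4/24 + O(x**5)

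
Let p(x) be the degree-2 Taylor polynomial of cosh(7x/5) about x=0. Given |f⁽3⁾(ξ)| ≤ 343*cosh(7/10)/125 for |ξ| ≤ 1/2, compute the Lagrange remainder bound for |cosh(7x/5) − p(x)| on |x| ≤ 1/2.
343*cosh(7/10)/6000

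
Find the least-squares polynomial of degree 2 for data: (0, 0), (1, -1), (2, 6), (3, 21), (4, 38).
-18/35 + (-97/35)x + (22/7)x²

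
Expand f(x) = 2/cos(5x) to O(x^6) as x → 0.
2 + 25*x**2 + 3125*x**4/12 + O(x**6)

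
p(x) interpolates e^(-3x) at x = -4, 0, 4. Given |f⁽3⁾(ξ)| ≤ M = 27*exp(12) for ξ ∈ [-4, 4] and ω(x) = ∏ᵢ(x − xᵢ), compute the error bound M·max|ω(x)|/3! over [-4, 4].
64*sqrt(3)*exp(12)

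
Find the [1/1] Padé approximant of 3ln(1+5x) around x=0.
15*x/(5*x/2 + 1)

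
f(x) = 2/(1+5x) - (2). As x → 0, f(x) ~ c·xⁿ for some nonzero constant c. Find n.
1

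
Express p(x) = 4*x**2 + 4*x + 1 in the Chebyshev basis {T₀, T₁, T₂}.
(3)T₀ + (4)T₁ + (2)T₂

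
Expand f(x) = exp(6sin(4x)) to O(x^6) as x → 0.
1 + 24*x + 288*x**2 + 2240*x**3 + 12288*x**4 + 239872*x**5/5 + O(x**6)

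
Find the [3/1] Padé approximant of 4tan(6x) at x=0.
288*x**3 + 24*x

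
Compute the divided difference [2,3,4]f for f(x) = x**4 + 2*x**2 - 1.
57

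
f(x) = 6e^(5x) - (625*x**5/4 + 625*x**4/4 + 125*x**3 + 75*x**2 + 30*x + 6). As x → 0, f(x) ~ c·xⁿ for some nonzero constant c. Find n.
6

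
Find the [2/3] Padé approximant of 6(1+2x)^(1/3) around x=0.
(28*x**2/3 + 16*x + 6)/(-4*x**3/81 + 2*x**2/3 + 2*x + 1)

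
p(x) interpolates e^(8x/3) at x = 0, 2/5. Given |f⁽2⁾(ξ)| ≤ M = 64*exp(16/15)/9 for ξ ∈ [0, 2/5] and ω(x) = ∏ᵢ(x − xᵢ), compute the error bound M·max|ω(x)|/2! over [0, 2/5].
32*exp(16/15)/225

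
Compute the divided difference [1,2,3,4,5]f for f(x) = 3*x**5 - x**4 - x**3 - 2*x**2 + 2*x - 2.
44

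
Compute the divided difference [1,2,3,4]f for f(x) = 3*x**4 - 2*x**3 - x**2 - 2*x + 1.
28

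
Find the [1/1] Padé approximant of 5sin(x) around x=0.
5*x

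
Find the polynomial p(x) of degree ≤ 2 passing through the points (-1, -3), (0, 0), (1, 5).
x**2 + 4*x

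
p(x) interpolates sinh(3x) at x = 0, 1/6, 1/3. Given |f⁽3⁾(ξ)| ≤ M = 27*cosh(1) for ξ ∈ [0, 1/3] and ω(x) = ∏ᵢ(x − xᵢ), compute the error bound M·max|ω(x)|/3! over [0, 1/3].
sqrt(3)*cosh(1)/216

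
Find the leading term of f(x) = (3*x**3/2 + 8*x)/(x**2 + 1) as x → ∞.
3*x/2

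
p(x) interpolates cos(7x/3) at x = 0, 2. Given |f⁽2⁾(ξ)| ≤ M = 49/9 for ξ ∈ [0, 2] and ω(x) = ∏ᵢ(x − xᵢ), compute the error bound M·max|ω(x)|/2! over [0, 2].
49/18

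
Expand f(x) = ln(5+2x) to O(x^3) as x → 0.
log(5) + 2*x/5 - 2*x**2/25 + O(x**3)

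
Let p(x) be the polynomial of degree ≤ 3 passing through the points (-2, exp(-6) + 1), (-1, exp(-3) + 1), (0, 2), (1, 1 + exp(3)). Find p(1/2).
(-5*exp(3) + 1 + (31 + 5*exp(3))*exp(6))*exp(-6)/16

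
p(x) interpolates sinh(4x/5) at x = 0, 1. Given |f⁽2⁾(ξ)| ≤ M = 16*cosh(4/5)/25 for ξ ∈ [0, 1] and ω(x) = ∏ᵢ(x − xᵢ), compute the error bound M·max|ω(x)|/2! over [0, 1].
2*cosh(4/5)/25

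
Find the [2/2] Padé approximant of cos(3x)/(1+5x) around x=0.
(-765*x**2/164 + 15*x/82 + 1)/(3*x**2/4 + 425*x/82 + 1)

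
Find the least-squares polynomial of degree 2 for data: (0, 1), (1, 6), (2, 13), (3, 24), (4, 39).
43/35 + (89/35)x + (12/7)x²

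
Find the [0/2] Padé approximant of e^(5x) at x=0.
1/(25*x**2/2 - 5*x + 1)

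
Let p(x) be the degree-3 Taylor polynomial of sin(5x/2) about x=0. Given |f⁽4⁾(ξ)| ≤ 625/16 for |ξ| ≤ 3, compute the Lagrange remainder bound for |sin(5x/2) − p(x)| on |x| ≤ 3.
16875/128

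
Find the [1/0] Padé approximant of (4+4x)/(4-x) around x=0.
5*x/4 + 1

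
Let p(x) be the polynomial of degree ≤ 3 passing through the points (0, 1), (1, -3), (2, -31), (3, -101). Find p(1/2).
7/8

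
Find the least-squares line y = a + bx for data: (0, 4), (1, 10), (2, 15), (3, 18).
a = 47/10, b = 47/10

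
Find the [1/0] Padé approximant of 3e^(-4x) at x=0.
3 - 12*x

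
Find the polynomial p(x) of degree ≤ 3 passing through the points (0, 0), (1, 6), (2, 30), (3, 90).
3*x**3 + 3*x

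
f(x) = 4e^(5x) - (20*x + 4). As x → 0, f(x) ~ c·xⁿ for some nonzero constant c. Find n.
2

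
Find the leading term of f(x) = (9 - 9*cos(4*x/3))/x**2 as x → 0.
8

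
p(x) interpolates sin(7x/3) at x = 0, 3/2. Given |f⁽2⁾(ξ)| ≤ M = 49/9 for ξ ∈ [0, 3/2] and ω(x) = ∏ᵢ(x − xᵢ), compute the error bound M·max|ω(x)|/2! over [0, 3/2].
49/32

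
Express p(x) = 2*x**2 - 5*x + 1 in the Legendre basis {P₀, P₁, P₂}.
(5/3)P₀ + (-5)P₁ + (4/3)P₂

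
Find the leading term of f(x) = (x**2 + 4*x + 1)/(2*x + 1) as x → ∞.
x/2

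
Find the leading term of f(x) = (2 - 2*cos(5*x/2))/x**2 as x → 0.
25/4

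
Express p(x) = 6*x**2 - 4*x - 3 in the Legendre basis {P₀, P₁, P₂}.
-P₀ + (-4)P₁ + (4)P₂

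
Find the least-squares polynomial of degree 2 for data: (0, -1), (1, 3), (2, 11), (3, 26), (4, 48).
-23/35 + (-13/70)x + (43/14)x²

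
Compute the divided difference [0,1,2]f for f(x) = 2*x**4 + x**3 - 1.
17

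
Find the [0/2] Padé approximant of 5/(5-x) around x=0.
1/(1 - x/5)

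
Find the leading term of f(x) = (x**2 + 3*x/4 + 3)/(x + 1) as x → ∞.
x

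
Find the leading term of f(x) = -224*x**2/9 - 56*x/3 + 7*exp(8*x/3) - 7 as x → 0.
1792*x**3/81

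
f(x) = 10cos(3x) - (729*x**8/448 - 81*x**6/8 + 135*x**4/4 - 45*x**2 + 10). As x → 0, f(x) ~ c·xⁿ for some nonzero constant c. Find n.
10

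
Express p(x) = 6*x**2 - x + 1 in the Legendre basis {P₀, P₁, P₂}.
(3)P₀ - P₁ + (4)P₂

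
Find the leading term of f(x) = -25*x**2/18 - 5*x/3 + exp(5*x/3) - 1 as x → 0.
125*x**3/162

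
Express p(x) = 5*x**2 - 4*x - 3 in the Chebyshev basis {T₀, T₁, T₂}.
(-1/2)T₀ + (-4)T₁ + (5/2)T₂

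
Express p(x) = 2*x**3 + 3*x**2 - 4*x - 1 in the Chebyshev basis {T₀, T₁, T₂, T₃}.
(1/2)T₀ + (-5/2)T₁ + (3/2)T₂ + (1/2)T₃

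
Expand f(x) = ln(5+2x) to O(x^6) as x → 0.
log(5) + 2*x/5 - 2*x**2/25 + 8*x**3/375 - 4*x**4/625 + 32*x**5/15625 + O(x**6)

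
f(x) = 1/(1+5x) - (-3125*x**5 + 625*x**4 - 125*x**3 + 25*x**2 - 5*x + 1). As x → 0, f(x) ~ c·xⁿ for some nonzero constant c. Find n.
6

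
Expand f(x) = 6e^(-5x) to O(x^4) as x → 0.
6 - 30*x + 75*x**2 - 125*x**3 + O(x**4)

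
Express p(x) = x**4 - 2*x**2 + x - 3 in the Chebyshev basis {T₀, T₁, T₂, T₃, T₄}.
(-29/8)T₀ + T₁ + (-1/2)T₂ + (1/8)T₄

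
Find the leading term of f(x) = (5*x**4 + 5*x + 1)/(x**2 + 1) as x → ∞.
5*x**2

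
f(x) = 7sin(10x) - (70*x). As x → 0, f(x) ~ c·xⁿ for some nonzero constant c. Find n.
3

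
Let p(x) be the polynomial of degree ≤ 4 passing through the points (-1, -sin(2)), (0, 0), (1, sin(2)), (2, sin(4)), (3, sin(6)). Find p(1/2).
3*sin(6)/128 - 5*sin(4)/32 + 95*sin(2)/128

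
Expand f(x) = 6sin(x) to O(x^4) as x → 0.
6*x - x**3 + O(x**4)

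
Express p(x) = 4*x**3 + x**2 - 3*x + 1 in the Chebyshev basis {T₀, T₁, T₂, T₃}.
(3/2)T₀ + (1/2)T₂ + T₃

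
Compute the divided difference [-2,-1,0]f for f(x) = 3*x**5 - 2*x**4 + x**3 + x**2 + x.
-61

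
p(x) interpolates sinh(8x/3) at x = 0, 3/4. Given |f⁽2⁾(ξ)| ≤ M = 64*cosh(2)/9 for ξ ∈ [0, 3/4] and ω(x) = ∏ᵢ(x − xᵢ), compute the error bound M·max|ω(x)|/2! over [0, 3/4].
cosh(2)/2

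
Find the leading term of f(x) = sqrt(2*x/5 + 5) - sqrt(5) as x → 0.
sqrt(5)*x/25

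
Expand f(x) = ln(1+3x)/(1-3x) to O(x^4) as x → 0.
3*x + 9*x**2/2 + 45*x**3/2 + O(x**4)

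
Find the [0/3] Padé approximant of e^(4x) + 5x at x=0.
1/(-1787*x**3/3 + 73*x**2 - 9*x + 1)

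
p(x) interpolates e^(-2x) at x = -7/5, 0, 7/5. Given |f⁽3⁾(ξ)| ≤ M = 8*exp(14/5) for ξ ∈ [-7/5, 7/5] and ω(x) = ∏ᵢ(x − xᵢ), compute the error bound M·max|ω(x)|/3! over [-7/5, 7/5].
2744*sqrt(3)*exp(14/5)/3375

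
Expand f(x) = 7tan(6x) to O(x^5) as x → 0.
42*x + 504*x**3 + O(x**5)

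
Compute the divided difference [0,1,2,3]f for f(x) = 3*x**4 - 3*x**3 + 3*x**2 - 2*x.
15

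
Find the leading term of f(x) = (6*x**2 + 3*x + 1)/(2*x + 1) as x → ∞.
3*x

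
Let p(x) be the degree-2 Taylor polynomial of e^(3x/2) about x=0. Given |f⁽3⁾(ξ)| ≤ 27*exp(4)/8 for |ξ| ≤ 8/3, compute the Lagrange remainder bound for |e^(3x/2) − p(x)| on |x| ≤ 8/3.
32*exp(4)/3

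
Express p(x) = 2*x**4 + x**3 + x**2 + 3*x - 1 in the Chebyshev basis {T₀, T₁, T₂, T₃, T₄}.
(1/4)T₀ + (15/4)T₁ + (3/2)T₂ + (1/4)T₃ + (1/4)T₄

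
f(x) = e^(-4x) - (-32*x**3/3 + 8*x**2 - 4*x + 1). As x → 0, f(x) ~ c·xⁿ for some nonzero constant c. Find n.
4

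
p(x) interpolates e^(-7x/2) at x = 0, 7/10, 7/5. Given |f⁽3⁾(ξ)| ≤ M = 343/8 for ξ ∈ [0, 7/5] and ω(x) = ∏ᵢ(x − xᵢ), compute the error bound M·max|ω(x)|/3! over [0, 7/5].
117649*sqrt(3)/216000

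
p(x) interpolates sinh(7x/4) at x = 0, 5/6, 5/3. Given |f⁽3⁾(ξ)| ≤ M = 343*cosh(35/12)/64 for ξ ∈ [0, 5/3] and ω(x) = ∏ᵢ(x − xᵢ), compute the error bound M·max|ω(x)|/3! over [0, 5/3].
42875*sqrt(3)*cosh(35/12)/373248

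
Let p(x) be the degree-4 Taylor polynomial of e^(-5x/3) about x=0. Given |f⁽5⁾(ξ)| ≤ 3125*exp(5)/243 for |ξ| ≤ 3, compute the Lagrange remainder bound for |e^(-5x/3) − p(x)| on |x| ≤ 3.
625*exp(5)/24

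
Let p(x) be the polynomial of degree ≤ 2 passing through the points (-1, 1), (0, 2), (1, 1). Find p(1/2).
7/4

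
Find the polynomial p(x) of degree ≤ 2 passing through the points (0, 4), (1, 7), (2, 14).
2*x**2 + x + 4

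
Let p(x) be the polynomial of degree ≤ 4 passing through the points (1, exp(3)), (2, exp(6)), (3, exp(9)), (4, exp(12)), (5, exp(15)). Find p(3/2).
(-5*exp(12) - 70*exp(6) + 35 + 140*exp(3) + 28*exp(9))*exp(3)/128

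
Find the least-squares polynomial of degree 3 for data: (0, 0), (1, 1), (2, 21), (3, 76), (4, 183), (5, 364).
-25/126 + (-683/756)x + (-89/252)x² + (163/54)x³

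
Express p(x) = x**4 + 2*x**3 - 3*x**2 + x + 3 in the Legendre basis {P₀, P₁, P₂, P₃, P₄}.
(11/5)P₀ + (11/5)P₁ + (-10/7)P₂ + (4/5)P₃ + (8/35)P₄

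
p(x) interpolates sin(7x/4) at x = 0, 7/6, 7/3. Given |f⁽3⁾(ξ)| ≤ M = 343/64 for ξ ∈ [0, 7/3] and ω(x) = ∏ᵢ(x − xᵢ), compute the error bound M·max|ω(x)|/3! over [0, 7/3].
117649*sqrt(3)/373248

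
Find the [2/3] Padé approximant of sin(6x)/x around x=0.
(6 - 126*x**2/5)/(9*x**2/5 + 1)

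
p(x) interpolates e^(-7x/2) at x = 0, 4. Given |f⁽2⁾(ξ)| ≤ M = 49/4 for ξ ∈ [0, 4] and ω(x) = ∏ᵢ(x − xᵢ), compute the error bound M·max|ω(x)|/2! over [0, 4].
49/2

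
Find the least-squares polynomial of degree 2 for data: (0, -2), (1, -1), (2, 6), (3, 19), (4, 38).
-2 + (-2)x + (3)x²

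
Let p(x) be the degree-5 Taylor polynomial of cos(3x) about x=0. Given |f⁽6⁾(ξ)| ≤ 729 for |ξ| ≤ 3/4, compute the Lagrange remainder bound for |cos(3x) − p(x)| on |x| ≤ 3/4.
59049/327680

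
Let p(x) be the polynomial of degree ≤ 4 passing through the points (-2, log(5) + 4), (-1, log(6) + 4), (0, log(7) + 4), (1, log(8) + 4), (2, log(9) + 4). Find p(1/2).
log(2*2**(1/4)*3**(49/64)*5**(3/128)*7**(45/64)/3) + 4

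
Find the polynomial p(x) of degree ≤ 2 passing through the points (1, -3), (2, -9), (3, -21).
-3*x**2 + 3*x - 3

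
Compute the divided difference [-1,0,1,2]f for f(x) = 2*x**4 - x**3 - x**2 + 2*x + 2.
3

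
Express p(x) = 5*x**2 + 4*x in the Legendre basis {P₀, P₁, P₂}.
(5/3)P₀ + (4)P₁ + (10/3)P₂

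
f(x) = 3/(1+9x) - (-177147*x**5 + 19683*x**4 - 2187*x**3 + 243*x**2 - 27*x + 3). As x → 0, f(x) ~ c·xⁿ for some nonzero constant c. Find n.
6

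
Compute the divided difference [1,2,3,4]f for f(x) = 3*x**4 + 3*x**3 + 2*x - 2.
33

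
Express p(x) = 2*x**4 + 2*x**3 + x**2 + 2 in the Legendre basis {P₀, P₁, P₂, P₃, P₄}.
(41/15)P₀ + (6/5)P₁ + (38/21)P₂ + (4/5)P₃ + (16/35)P₄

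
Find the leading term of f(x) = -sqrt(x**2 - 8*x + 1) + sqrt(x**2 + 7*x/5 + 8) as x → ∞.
47/10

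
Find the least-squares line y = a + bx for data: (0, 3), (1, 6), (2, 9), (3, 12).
a = 3, b = 3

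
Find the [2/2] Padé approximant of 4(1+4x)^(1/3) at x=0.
(448*x**2/27 + 56*x/3 + 4)/(40*x**2/27 + 10*x/3 + 1)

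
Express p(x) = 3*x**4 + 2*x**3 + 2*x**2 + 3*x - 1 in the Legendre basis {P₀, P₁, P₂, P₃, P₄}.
(4/15)P₀ + (21/5)P₁ + (64/21)P₂ + (4/5)P₃ + (24/35)P₄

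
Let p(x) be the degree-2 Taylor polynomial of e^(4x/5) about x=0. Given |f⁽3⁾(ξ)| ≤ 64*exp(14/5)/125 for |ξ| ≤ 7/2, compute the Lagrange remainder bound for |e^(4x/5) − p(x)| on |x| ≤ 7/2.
1372*exp(14/5)/375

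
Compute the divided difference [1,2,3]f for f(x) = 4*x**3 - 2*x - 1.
24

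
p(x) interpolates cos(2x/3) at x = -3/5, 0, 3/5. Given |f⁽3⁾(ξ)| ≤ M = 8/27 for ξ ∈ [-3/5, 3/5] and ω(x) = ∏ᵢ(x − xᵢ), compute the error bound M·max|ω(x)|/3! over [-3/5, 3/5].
8*sqrt(3)/3375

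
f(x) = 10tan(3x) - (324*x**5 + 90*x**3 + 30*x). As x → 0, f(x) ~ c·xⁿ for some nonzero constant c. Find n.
7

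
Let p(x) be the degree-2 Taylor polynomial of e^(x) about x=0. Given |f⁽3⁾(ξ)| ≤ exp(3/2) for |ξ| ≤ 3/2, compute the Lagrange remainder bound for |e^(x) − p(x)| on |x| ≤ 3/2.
9*exp(3/2)/16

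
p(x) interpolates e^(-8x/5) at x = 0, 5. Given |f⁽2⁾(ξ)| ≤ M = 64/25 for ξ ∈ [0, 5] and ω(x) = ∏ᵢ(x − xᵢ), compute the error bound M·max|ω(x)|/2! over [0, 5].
8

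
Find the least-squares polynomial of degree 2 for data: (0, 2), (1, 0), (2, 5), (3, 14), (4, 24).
7/5 + (-11/5)x + (2)x²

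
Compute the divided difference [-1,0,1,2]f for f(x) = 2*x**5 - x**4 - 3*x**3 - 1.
5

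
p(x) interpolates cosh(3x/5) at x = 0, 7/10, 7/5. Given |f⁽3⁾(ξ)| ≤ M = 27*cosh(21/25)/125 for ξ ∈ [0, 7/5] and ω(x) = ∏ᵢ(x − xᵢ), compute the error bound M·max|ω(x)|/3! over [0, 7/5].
343*sqrt(3)*cosh(21/25)/125000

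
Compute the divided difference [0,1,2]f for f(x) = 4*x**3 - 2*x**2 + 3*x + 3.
10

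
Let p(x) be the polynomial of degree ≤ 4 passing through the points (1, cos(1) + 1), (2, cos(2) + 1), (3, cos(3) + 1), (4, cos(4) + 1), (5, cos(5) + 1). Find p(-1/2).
1485*cos(3)/64 + 315*cos(5)/128 + 1 + 1155*cos(1)/128 - 385*cos(4)/32 - 693*cos(2)/32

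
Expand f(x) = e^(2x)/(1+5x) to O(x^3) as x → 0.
1 - 3*x + 17*x**2 + O(x**3)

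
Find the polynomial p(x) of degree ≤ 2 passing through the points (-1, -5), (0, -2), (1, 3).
x**2 + 4*x - 2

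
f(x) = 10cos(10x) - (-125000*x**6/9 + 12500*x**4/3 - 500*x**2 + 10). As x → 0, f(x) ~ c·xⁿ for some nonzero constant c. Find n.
8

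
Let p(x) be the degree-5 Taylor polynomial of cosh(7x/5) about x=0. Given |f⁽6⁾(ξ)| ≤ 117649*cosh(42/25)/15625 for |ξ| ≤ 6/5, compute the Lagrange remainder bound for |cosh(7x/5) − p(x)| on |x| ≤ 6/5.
38118276*cosh(42/25)/1220703125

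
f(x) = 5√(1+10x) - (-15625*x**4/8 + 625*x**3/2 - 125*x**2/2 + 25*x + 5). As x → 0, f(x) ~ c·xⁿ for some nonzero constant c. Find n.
5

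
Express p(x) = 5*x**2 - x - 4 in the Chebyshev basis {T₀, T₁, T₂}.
(-3/2)T₀ - T₁ + (5/2)T₂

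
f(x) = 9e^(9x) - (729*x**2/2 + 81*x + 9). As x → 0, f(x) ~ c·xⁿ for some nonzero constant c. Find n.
3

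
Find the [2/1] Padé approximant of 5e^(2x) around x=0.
(10*x**2/3 + 20*x/3 + 5)/(1 - 2*x/3)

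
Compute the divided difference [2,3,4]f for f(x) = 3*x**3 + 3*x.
27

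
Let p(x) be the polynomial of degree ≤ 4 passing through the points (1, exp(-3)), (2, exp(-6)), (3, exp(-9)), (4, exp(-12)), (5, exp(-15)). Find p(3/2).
(-70*exp(6) - 5 + 28*exp(3) + 140*exp(9) + 35*exp(12))*exp(-15)/128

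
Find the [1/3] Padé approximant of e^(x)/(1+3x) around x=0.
(11*x/32 + 1)/(91*x**3/192 - 29*x**2/16 + 75*x/32 + 1)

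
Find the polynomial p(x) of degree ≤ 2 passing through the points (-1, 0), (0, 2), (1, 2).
-x**2 + x + 2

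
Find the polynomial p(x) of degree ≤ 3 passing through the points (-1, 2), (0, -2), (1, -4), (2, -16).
-2*x**3 + x**2 - x - 2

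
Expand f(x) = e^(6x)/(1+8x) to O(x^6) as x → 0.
1 - 2*x + 34*x**2 - 236*x**3 + 1942*x**4 - 77356*x**5/5 + O(x**6)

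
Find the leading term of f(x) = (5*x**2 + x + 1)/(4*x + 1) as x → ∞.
5*x/4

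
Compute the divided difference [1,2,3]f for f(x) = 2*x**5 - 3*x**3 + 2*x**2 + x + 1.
164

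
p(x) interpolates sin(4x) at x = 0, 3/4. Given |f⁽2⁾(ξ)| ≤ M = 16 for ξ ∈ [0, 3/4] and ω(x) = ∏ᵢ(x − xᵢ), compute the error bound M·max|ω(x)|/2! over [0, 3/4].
9/8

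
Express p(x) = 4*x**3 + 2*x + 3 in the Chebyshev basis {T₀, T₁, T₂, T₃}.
(3)T₀ + (5)T₁ + T₃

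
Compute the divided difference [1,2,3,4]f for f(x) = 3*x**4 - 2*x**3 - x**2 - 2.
28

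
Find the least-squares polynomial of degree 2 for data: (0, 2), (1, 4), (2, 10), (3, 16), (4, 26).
66/35 + (10/7)x + (8/7)x²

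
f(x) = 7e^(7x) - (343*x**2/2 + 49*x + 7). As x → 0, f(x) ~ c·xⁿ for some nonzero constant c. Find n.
3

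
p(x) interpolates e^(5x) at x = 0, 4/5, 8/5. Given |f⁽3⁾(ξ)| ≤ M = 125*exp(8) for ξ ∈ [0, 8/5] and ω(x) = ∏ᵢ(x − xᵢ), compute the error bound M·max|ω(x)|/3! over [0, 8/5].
64*sqrt(3)*exp(8)/27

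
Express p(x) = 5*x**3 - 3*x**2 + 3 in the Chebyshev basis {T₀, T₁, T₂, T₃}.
(3/2)T₀ + (15/4)T₁ + (-3/2)T₂ + (5/4)T₃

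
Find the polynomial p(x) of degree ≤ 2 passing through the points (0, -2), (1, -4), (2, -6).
-2*x - 2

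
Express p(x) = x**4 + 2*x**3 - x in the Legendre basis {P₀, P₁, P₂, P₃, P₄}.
(1/5)P₀ + (1/5)P₁ + (4/7)P₂ + (4/5)P₃ + (8/35)P₄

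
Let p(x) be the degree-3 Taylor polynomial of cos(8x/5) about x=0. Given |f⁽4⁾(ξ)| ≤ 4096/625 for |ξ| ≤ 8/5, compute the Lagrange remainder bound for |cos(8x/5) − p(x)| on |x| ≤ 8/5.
2097152/1171875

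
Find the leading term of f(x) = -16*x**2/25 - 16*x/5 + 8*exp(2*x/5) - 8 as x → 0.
32*x**3/375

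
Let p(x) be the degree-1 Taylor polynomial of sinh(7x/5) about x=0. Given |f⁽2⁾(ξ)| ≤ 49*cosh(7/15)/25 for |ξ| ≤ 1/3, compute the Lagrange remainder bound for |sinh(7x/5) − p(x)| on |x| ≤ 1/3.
49*cosh(7/15)/450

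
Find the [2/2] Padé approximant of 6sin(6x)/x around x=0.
(36 - 756*x**2/5)/(9*x**2/5 + 1)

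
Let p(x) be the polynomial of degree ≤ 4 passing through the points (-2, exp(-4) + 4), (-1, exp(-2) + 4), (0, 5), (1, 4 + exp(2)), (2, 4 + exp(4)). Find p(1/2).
(-20*exp(2) + 3 + (-5*exp(4) + 60*exp(2) + 602)*exp(4))*exp(-4)/128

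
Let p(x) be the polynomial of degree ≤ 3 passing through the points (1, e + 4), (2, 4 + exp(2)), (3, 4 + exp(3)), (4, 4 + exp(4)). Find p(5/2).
-exp(4)/16 - e/16 + 4 + 9*exp(2)/16 + 9*exp(3)/16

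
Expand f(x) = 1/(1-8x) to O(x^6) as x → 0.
1 + 8*x + 64*x**2 + 512*x**3 + 4096*x**4 + 32768*x**5 + O(x**6)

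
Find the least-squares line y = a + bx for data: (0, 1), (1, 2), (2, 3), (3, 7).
a = 2/5, b = 19/10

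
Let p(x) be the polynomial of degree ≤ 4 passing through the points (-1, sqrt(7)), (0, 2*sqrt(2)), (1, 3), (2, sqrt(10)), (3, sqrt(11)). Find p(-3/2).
-105*sqrt(2)/16 - 45*sqrt(10)/32 + 35*sqrt(11)/128 + 315*sqrt(7)/128 + 567/64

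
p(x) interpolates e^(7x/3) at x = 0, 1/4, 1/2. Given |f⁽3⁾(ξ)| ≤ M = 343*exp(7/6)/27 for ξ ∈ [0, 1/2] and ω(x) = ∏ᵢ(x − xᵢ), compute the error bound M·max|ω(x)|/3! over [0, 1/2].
343*sqrt(3)*exp(7/6)/46656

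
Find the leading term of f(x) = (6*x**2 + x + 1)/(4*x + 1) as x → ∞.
3*x/2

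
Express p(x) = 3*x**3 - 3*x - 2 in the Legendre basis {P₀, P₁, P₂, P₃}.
(-2)P₀ + (-6/5)P₁ + (6/5)P₃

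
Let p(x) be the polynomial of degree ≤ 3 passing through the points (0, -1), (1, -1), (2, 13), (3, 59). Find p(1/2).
-13/8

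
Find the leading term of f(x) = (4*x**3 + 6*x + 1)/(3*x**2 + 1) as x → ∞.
4*x/3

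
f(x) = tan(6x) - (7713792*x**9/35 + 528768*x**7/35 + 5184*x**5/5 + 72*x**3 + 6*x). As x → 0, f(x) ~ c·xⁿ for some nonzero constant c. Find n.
11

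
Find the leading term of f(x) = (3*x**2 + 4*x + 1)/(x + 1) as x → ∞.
3*x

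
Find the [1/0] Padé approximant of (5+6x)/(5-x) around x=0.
7*x/5 + 1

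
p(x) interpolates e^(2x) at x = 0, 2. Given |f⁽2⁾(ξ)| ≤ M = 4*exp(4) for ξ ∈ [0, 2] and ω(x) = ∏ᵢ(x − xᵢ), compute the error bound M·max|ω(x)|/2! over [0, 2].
2*exp(4)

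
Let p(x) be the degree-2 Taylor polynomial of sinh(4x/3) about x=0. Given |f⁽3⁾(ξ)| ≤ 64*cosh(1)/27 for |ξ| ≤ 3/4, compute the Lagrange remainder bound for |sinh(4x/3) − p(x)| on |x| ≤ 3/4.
cosh(1)/6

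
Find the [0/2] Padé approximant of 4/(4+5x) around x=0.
1/(5*x/4 + 1)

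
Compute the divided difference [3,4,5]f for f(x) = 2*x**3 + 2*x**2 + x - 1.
26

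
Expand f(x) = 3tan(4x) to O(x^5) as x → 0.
12*x + 64*x**3 + O(x**5)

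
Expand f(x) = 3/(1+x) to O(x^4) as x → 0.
3 - 3*x + 3*x**2 - 3*x**3 + O(x**4)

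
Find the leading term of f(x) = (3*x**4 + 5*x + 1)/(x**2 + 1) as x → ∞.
3*x**2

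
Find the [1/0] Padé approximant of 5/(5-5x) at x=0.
x + 1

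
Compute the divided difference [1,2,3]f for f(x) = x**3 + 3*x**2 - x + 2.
9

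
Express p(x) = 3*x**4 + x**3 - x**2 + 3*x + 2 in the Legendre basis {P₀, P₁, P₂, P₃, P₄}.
(34/15)P₀ + (18/5)P₁ + (22/21)P₂ + (2/5)P₃ + (24/35)P₄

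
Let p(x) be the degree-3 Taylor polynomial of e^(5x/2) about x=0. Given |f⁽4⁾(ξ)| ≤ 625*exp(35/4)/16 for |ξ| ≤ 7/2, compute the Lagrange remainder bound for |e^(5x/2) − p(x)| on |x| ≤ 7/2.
1500625*exp(35/4)/6144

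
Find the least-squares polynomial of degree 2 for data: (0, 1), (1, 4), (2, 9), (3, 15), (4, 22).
31/35 + (191/70)x + (9/14)x²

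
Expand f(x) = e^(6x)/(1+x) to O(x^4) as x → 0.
1 + 5*x + 13*x**2 + 23*x**3 + O(x**4)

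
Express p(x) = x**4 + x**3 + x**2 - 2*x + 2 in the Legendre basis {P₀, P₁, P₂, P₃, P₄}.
(38/15)P₀ + (-7/5)P₁ + (26/21)P₂ + (2/5)P₃ + (8/35)P₄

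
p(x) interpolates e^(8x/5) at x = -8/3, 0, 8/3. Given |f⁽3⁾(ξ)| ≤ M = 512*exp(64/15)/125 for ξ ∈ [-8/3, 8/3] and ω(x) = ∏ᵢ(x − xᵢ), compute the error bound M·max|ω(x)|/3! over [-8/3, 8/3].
262144*sqrt(3)*exp(64/15)/91125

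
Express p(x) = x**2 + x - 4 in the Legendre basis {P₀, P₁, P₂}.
(-11/3)P₀ + P₁ + (2/3)P₂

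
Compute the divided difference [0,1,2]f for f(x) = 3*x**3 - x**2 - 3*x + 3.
8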